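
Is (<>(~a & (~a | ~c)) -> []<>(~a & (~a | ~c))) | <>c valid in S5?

Tableau for the negation ~((<>(~a & (~a | ~c)) -> []<>(~a & (~a | ~c))) | <>c):
1. ~((<>(~a & (~a | ~c)) -> []<>(~a & (~a | ~c))) | <>c), w0
2. ~(<>(~a & (~a | ~c)) -> []<>(~a & (~a | ~c))), w0
3. ~<>c, w0
4. <>(~a & (~a | ~c)), w0
5. ~[]<>(~a & (~a | ~c)), w0
6. ~c, w0
7. ~a & (~a | ~c), w1
8. ~a, w1
9. ~a | ~c, w1
10. ~c, w1
11. ~<>(~a & (~a | ~c)), w2
12. ~c, w2
13. ~(~a & (~a | ~c)), w0
14. ~(~a & (~a | ~c)), w1
15. ~(~a & (~a | ~c)), w2
16. a, w0
17. ~(~a | ~c), w1
18. a, w1
19. c, w1
Accessibility: w0Rw0, w0Rw1, w0Rw2, w1Rw0, w1Rw1, w1Rw2, w2Rw0, w2Rw1, w2Rw2
Branch closes: a and ~a both at w1.
All branches of the negation close; one closing branch shown above.

Valid in S5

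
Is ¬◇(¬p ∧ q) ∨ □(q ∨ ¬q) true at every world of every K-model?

Valid

Tableau for the negation ¬(¬◇(¬p ∧ q) ∨ □(q ∨ ¬q)):
1. ¬(¬◇(¬p ∧ q) ∨ □(q ∨ ¬q)), w0
2. ◇(¬p ∧ q), w0
3. ¬□(q ∨ ¬q), w0
4. ¬p ∧ q, w1
5. ¬p, w1
6. q, w1
7. ¬(q ∨ ¬q), w2
8. ¬q, w2
9. q, w2
Accessibility: w0Rw1, w0Rw2
Branch closes: q and ¬q both at w2.
All branches of the negation close; one closing branch shown above.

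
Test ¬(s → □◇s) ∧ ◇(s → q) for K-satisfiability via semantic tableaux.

1. ¬(s → □◇s) ∧ ◇(s → q), u
2. ¬(s → □◇s), u
3. ◇(s → q), u
4. s, u
5. ¬□◇s, u
6. s → q, v
7. q, v
8. ¬◇s, w
Accessibility: uRv, uRw

Yes, satisfiable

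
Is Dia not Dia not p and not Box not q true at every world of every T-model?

Invalid (countermodel exists)

Tableau for the negation not (Dia not Dia not p and not Box not q):
1. not (Dia not Dia not p and not Box not q), w0
2. Box not q, w0
3. not q, w0
Accessibility: w0Rw0
The negation has an open branch (countermodel exists).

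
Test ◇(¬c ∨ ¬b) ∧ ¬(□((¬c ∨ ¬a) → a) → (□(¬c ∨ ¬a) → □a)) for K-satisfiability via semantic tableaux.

No, unsatisfiable

1. ◇(¬c ∨ ¬b) ∧ ¬(□((¬c ∨ ¬a) → a) → (□(¬c ∨ ¬a) → □a)), 0
2. ◇(¬c ∨ ¬b), 0   [∧-rule on 1]
3. ¬(□((¬c ∨ ¬a) → a) → (□(¬c ∨ ¬a) → □a)), 0   [∧-rule on 1]
4. □((¬c ∨ ¬a) → a), 0   [¬→-rule on 3]
5. ¬(□(¬c ∨ ¬a) → □a), 0   [¬→-rule on 3]
6. □(¬c ∨ ¬a), 0   [¬→-rule on 5]
7. ¬□a, 0   [¬→-rule on 5]
8. ¬c ∨ ¬b, 1   [◇-rule on 2: fresh world 1, 0R1]
9. (¬c ∨ ¬a) → a, 1   [□-rule on 4 via 0R1]
10. ¬c ∨ ¬a, 1   [□-rule on 6 via 0R1]
11. ¬b, 1   [∨-rule on 8 (branches; this branch)]
12. a, 1   [→-rule on 9 (branches; this branch)]
13. ¬c, 1   [∨-rule on 10 (branches; this branch)]
14. ¬a, 2   [¬□-rule on 7: fresh world 2, 0R2]
15. (¬c ∨ ¬a) → a, 2   [□-rule on 4 via 0R2]
16. ¬c ∨ ¬a, 2   [□-rule on 6 via 0R2]
17. ¬(¬c ∨ ¬a), 2   [→-rule on 15 (branches; this branch)]
18. c, 2   [¬∨-rule on 17]
19. a, 2   [¬∨-rule on 17]
Accessibility: 0R1, 0R2
Branch closes: a and ¬a both at 2.
All branches of the tableau close; one closing branch shown above.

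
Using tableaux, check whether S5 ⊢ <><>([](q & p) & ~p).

Not valid

Tableau for the negation ~<><>([](q & p) & ~p):
1. ~<><>([](q & p) & ~p), 0
2. ~<>([](q & p) & ~p), 0
3. ~([](q & p) & ~p), 0
4. p, 0
Accessibility: 0R0
The negation has an open branch (countermodel exists).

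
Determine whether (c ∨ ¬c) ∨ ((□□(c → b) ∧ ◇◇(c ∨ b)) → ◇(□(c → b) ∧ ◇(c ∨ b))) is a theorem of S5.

Tableau for the negation ¬((c ∨ ¬c) ∨ ((□□(c → b) ∧ ◇◇(c ∨ b)) → ◇(□(c → b) ∧ ◇(c ∨ b)))):
1. ¬((c ∨ ¬c) ∨ ((□□(c → b) ∧ ◇◇(c ∨ b)) → ◇(□(c → b) ∧ ◇(c ∨ b)))), u
2. ¬(c ∨ ¬c), u   [¬∨-rule on 1]
3. ¬((□□(c → b) ∧ ◇◇(c ∨ b)) → ◇(□(c → b) ∧ ◇(c ∨ b))), u   [¬∨-rule on 1]
4. ¬c, u   [¬∨-rule on 2]
5. c, u   [¬∨-rule on 2]
Accessibility: uRu
Branch closes: c and ¬c both at u.
Every branch of the negation's tableau closes; the branch above is one of them.

Yes, valid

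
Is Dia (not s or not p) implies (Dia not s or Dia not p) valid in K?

Yes, valid

Tableau for the negation not (Dia (not s or not p) implies (Dia not s or Dia not p)):
1. not (Dia (not s or not p) implies (Dia not s or Dia not p)), 0
2. Dia (not s or not p), 0
3. not (Dia not s or Dia not p), 0
4. not Dia not s, 0
5. not Dia not p, 0
6. not s or not p, 1
7. s, 1
8. p, 1
9. not p, 1
Accessibility: 0R1
Branch closes: p and not p both at 1.
All branches of the negation close; one closing branch shown above.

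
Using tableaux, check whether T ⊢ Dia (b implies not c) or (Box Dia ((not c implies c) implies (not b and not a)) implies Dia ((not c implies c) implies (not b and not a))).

Valid

Tableau for the negation not (Dia (b implies not c) or (Box Dia ((not c implies c) implies (not b and not a)) implies Dia ((not c implies c) implies (not b and not a)))):
1. not (Dia (b implies not c) or (Box Dia ((not c implies c) implies (not b and not a)) implies Dia ((not c implies c) implies (not b and not a)))), u
2. not Dia (b implies not c), u
3. not (Box Dia ((not c implies c) implies (not b and not a)) implies Dia ((not c implies c) implies (not b and not a))), u
4. Box Dia ((not c implies c) implies (not b and not a)), u
5. not Dia ((not c implies c) implies (not b and not a)), u
6. not (b implies not c), u
7. b, u
8. c, u
9. Dia ((not c implies c) implies (not b and not a)), u
10. not ((not c implies c) implies (not b and not a)), u
11. not c implies c, u
12. not (not b and not a), u
13. a, u
14. (not c implies c) implies (not b and not a), v
15. not (b implies not c), v
16. b, v
17. c, v
18. Dia ((not c implies c) implies (not b and not a)), v
19. not ((not c implies c) implies (not b and not a)), v
20. not c implies c, v
21. not (not b and not a), v
22. not b and not a, v
23. not b, v
24. not a, v
Accessibility: uRu, uRv, vRv
Branch closes: b and not b both at v.
Every branch of the negation's tableau closes; the branch above is one of them.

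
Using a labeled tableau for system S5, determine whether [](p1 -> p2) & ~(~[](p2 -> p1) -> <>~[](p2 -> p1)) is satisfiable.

1. [](p1 -> p2) & ~(~[](p2 -> p1) -> <>~[](p2 -> p1)), w0
2. [](p1 -> p2), w0   [&-rule on 1]
3. ~(~[](p2 -> p1) -> <>~[](p2 -> p1)), w0   [&-rule on 1]
4. ~[](p2 -> p1), w0   [~->-rule on 3]
5. ~<>~[](p2 -> p1), w0   [~->-rule on 3]
6. p1 -> p2, w0   [[]-rule on 2 via w0Rw0]
7. [](p2 -> p1), w0   [~<>-rule on 5 via w0Rw0]
8. p2 -> p1, w0   [[]-rule on 7 via w0Rw0]
9. p2, w0   [->-rule on 6 (branches; this branch)]
10. p1, w0   [->-rule on 8 (branches; this branch)]
11. ~(p2 -> p1), w1   [~[]-rule on 4: fresh world w1, w0Rw1]
12. p2, w1   [~->-rule on 11]
13. ~p1, w1   [~->-rule on 11]
14. p1 -> p2, w1   [[]-rule on 2 via w0Rw1]
15. [](p2 -> p1), w1   [~<>-rule on 5 via w0Rw1]
16. p2 -> p1, w1   [[]-rule on 7 via w0Rw1]
17. p1, w1   [->-rule on 16 (branches; this branch)]
Accessibility: w0Rw0, w0Rw1, w1Rw0, w1Rw1
Branch closes: p1 and ~p1 both at w1.
(One branch shown.) All branches close.

Unsatisfiable (every branch closes)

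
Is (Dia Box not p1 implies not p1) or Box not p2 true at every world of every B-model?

Tableau for the negation not ((Dia Box not p1 implies not p1) or Box not p2):
1. not ((Dia Box not p1 implies not p1) or Box not p2), 0
2. not (Dia Box not p1 implies not p1), 0
3. not Box not p2, 0
4. Dia Box not p1, 0
5. p1, 0
6. p2, 1
7. Box not p1, 2
8. not p1, 0
Accessibility: 0R0, 0R1, 0R2, 1R0, 1R1, 2R0, 2R2
Branch closes: p1 and not p1 both at 0.
Every branch of the negation's tableau closes; the branch above is one of them.

Valid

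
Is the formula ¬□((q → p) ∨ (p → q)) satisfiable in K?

Unsatisfiable (every branch closes)

1. ¬□((q → p) ∨ (p → q)), w0
2. ¬((q → p) ∨ (p → q)), w1   [¬□-rule on 1: fresh world w1, w0Rw1]
3. ¬(q → p), w1   [¬∨-rule on 2]
4. ¬(p → q), w1   [¬∨-rule on 2]
5. q, w1   [¬→-rule on 3]
6. ¬p, w1   [¬→-rule on 3]
7. p, w1   [¬→-rule on 4]
8. ¬q, w1   [¬→-rule on 4]
Accessibility: w0Rw1
Branch closes: p and ¬p both at w1.
All branches of the tableau close; one closing branch shown above.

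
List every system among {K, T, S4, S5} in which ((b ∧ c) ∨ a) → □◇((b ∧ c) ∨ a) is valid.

S5-tableau for the negation ¬(((b ∧ c) ∨ a) → □◇((b ∧ c) ∨ a)):
1. ¬(((b ∧ c) ∨ a) → □◇((b ∧ c) ∨ a)), w0
2. (b ∧ c) ∨ a, w0
3. ¬□◇((b ∧ c) ∨ a), w0
4. b ∧ c, w0
5. b, w0
6. c, w0
7. ¬◇((b ∧ c) ∨ a), w1
8. ¬((b ∧ c) ∨ a), w0
9. ¬(b ∧ c), w0
10. ¬a, w0
11. ¬((b ∧ c) ∨ a), w1
12. ¬(b ∧ c), w1
13. ¬a, w1
14. ¬c, w0
Accessibility: w0Rw0, w0Rw1, w1Rw0, w1Rw1
Branch closes: c and ¬c both at w0.
Every branch closes (one shown): valid in S5.
S4-tableau for the negation ¬(((b ∧ c) ∨ a) → □◇((b ∧ c) ∨ a)):
1. ¬(((b ∧ c) ∨ a) → □◇((b ∧ c) ∨ a)), w0
2. (b ∧ c) ∨ a, w0
3. ¬□◇((b ∧ c) ∨ a), w0
4. a, w0
5. ¬◇((b ∧ c) ∨ a), w1
6. ¬((b ∧ c) ∨ a), w1
7. ¬(b ∧ c), w1
8. ¬a, w1
9. ¬c, w1
Accessibility: w0Rw0, w0Rw1, w1Rw1
Complete open branch: countermodel on an S4-frame, so not valid in S4, nor in K, T (the same frame is also a K-frame and a T-frame).

S5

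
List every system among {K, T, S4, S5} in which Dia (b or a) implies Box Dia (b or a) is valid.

S4-tableau for the negation not (Dia (b or a) implies Box Dia (b or a)):
1. not (Dia (b or a) implies Box Dia (b or a)), w0
2. Dia (b or a), w0
3. not Box Dia (b or a), w0
4. b or a, w1
5. a, w1
6. not Dia (b or a), w2
7. not (b or a), w2
8. not b, w2
9. not a, w2
Accessibility: w0Rw0, w0Rw1, w0Rw2, w1Rw1, w2Rw2
Complete open branch: countermodel on an S4-frame, so not valid in S4, nor in K, T (the same frame is also a K-frame and a T-frame).
S5-tableau for the negation not (Dia (b or a) implies Box Dia (b or a)):
1. not (Dia (b or a) implies Box Dia (b or a)), w0
2. Dia (b or a), w0
3. not Box Dia (b or a), w0
4. b or a, w1
5. a, w1
6. not Dia (b or a), w2
7. not (b or a), w0
8. not b, w0
9. not a, w0
10. not (b or a), w1
11. not b, w1
12. not a, w1
Accessibility: w0Rw0, w0Rw1, w0Rw2, w1Rw0, w1Rw1, w1Rw2, w2Rw0, w2Rw1, w2Rw2
Branch closes: a and not a both at w1.
Every branch closes (one shown): valid in S5.

S5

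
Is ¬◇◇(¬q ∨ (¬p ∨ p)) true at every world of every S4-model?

Not valid

Tableau for the negation ◇◇(¬q ∨ (¬p ∨ p)):
1. ◇◇(¬q ∨ (¬p ∨ p)), 0
2. ◇(¬q ∨ (¬p ∨ p)), 1   [◇-rule on 1: fresh world 1, 0R1]
3. ¬q ∨ (¬p ∨ p), 2   [◇-rule on 2: fresh world 2, 1R2]
4. ¬p ∨ p, 2   [∨-rule on 3 (branches; this branch)]
5. p, 2   [∨-rule on 4 (branches; this branch)]
Accessibility: 0R0, 0R1, 0R2, 1R1, 1R2, 2R2
The negation has an open branch (countermodel exists).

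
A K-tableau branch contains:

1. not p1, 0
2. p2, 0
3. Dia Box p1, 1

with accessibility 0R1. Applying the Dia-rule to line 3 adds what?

a fresh world 2 with 1R2, and Box p1 at 2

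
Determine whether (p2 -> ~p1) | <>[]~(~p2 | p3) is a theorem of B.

Not valid

Tableau for the negation ~((p2 -> ~p1) | <>[]~(~p2 | p3)):
1. ~((p2 -> ~p1) | <>[]~(~p2 | p3)), 0
2. ~(p2 -> ~p1), 0
3. ~<>[]~(~p2 | p3), 0
4. p2, 0
5. p1, 0
6. ~[]~(~p2 | p3), 0
7. ~p2 | p3, 1
8. ~[]~(~p2 | p3), 1
9. p3, 1
10. ~p2 | p3, 2
11. p3, 2
Accessibility: 0R0, 0R1, 1R0, 1R1, 1R2, 2R1, 2R2
The negation has an open branch (countermodel exists).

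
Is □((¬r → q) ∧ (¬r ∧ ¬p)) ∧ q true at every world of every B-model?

Not valid

Tableau for the negation ¬(□((¬r → q) ∧ (¬r ∧ ¬p)) ∧ q):
1. ¬(□((¬r → q) ∧ (¬r ∧ ¬p)) ∧ q), w0
2. ¬q, w0
Accessibility: w0Rw0
The negation has an open branch (countermodel exists).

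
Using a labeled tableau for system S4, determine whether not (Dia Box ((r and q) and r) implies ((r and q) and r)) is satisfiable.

Yes, satisfiable

1. not (Dia Box ((r and q) and r) implies ((r and q) and r)), 0
2. Dia Box ((r and q) and r), 0
3. not ((r and q) and r), 0
4. not r, 0
5. Box ((r and q) and r), 1
6. (r and q) and r, 1
7. r and q, 1
8. r, 1
9. q, 1
Accessibility: 0R0, 0R1, 1R1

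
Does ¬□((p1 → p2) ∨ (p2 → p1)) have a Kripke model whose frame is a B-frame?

Unsatisfiable (every branch closes)

1. ¬□((p1 → p2) ∨ (p2 → p1)), w0
2. ¬((p1 → p2) ∨ (p2 → p1)), w1   [¬□-rule on 1: fresh world w1, w0Rw1]
3. ¬(p1 → p2), w1   [¬∨-rule on 2]
4. ¬(p2 → p1), w1   [¬∨-rule on 2]
5. p1, w1   [¬→-rule on 3]
6. ¬p2, w1   [¬→-rule on 3]
7. p2, w1   [¬→-rule on 4]
8. ¬p1, w1   [¬→-rule on 4]
Accessibility: w0Rw0, w0Rw1, w1Rw0, w1Rw1
Branch closes: p2 and ¬p2 both at w1.
(One branch shown.) All branches close.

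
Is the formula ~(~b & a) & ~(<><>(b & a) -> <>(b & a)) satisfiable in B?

Satisfiable

1. ~(~b & a) & ~(<><>(b & a) -> <>(b & a)), u
2. ~(~b & a), u
3. ~(<><>(b & a) -> <>(b & a)), u
4. <><>(b & a), u
5. ~<>(b & a), u
6. ~(b & a), u
7. ~a, u
8. <>(b & a), v
9. ~(b & a), v
10. ~a, v
11. b & a, w
12. b, w
13. a, w
Accessibility: uRu, uRv, vRu, vRv, vRw, wRv, wRw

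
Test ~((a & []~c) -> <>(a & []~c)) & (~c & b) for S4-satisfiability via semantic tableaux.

1. ~((a & []~c) -> <>(a & []~c)) & (~c & b), u
2. ~((a & []~c) -> <>(a & []~c)), u   [&-rule on 1]
3. ~c & b, u   [&-rule on 1]
4. a & []~c, u   [~->-rule on 2]
5. ~<>(a & []~c), u   [~->-rule on 2]
6. ~c, u   [&-rule on 3]
7. b, u   [&-rule on 3]
8. a, u   [&-rule on 4]
9. []~c, u   [&-rule on 4]
10. ~(a & []~c), u   [~<>-rule on 5 via uRu]
11. ~[]~c, u   [~&-rule on 10 (branches; this branch)]
12. c, v   [~[]-rule on 11: fresh world v, uRv]
13. ~(a & []~c), v   [~<>-rule on 5 via uRv]
14. ~c, v   [[]-rule on 9 via uRv]
Accessibility: uRu, uRv, vRv
Branch closes: c and ~c both at v.
All branches of the tableau close; one closing branch shown above.

Unsatisfiable (every branch closes)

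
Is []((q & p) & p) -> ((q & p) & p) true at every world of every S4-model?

Tableau for the negation ~([]((q & p) & p) -> ((q & p) & p)):
1. ~([]((q & p) & p) -> ((q & p) & p)), 0
2. []((q & p) & p), 0   [~->-rule on 1]
3. ~((q & p) & p), 0   [~->-rule on 1]
4. (q & p) & p, 0   [[]-rule on 2 via 0R0]
5. q & p, 0   [&-rule on 4]
6. p, 0   [&-rule on 4]
7. q, 0   [&-rule on 5]
8. ~(q & p), 0   [~&-rule on 3 (branches; this branch)]
9. ~p, 0   [~&-rule on 8 (branches; this branch)]
Accessibility: 0R0
Branch closes: p and ~p both at 0.
Every branch of the negation's tableau closes; the branch above is one of them.

Valid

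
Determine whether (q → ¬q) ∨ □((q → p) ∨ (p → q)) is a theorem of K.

Valid in K

Tableau for the negation ¬((q → ¬q) ∨ □((q → p) ∨ (p → q))):
1. ¬((q → ¬q) ∨ □((q → p) ∨ (p → q))), u
2. ¬(q → ¬q), u
3. ¬□((q → p) ∨ (p → q)), u
4. q, u
5. ¬((q → p) ∨ (p → q)), v
6. ¬(q → p), v
7. ¬(p → q), v
8. q, v
9. ¬p, v
10. p, v
11. ¬q, v
Accessibility: uRv
Branch closes: p and ¬p both at v.
Every branch of the negation's tableau closes; the branch above is one of them.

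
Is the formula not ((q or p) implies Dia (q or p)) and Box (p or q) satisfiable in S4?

1. not ((q or p) implies Dia (q or p)) and Box (p or q), u
2. not ((q or p) implies Dia (q or p)), u   [and-rule on 1]
3. Box (p or q), u   [and-rule on 1]
4. q or p, u   [neg-implies-rule on 2]
5. not Dia (q or p), u   [neg-implies-rule on 2]
6. p or q, u   [Box-rule on 3 via uRu]
7. not (q or p), u   [neg-Dia-rule on 5 via uRu]
8. not q, u   [neg-or-rule on 7]
9. not p, u   [neg-or-rule on 7]
10. p, u   [or-rule on 4 (branches; this branch)]
Accessibility: uRu
Branch closes: p and not p both at u.
(One branch shown.) All branches close.

Unsatisfiable (every branch closes)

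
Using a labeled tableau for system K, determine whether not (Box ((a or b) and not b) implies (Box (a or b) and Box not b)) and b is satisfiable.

Unsatisfiable (every branch closes)

1. not (Box ((a or b) and not b) implies (Box (a or b) and Box not b)) and b, u
2. not (Box ((a or b) and not b) implies (Box (a or b) and Box not b)), u   [and-rule on 1]
3. b, u   [and-rule on 1]
4. Box ((a or b) and not b), u   [neg-implies-rule on 2]
5. not (Box (a or b) and Box not b), u   [neg-implies-rule on 2]
6. not Box (a or b), u   [neg-and-rule on 5 (branches; this branch)]
7. not (a or b), v   [neg-Box-rule on 6: fresh world v, uRv]
8. not a, v   [neg-or-rule on 7]
9. not b, v   [neg-or-rule on 7]
10. (a or b) and not b, v   [Box-rule on 4 via uRv]
11. a or b, v   [and-rule on 10]
12. b, v   [or-rule on 11 (branches; this branch)]
Accessibility: uRv
Branch closes: b and not b both at v.
All branches of the tableau close; one closing branch shown above.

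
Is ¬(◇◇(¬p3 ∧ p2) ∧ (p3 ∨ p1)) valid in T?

Tableau for the negation ◇◇(¬p3 ∧ p2) ∧ (p3 ∨ p1):
1. ◇◇(¬p3 ∧ p2) ∧ (p3 ∨ p1), 0
2. ◇◇(¬p3 ∧ p2), 0
3. p3 ∨ p1, 0
4. p1, 0
5. ◇(¬p3 ∧ p2), 1
6. ¬p3 ∧ p2, 2
7. ¬p3, 2
8. p2, 2
Accessibility: 0R0, 0R1, 1R1, 1R2, 2R2
The negation has an open branch (countermodel exists).

No, not valid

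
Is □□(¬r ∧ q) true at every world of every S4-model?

Not valid

Tableau for the negation ¬□□(¬r ∧ q):
1. ¬□□(¬r ∧ q), u
2. ¬□(¬r ∧ q), v
3. ¬(¬r ∧ q), w
4. ¬q, w
Accessibility: uRu, uRv, uRw, vRv, vRw, wRw
The negation has an open branch (countermodel exists).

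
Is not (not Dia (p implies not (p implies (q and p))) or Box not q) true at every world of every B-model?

Tableau for the negation not Dia (p implies not (p implies (q and p))) or Box not q:
1. not Dia (p implies not (p implies (q and p))) or Box not q, 0
2. Box not q, 0   [or-rule on 1 (branches; this branch)]
3. not q, 0   [Box-rule on 2 via 0R0]
Accessibility: 0R0
The negation has an open branch (countermodel exists).

Invalid (countermodel exists)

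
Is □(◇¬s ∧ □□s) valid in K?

Not valid

Tableau for the negation ¬□(◇¬s ∧ □□s):
1. ¬□(◇¬s ∧ □□s), 0
2. ¬(◇¬s ∧ □□s), 1
3. ¬□□s, 1
4. ¬□s, 2
5. ¬s, 3
Accessibility: 0R1, 1R2, 2R3
The negation has an open branch (countermodel exists).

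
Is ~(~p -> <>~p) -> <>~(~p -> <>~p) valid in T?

Tableau for the negation ~(~(~p -> <>~p) -> <>~(~p -> <>~p)):
1. ~(~(~p -> <>~p) -> <>~(~p -> <>~p)), 0
2. ~(~p -> <>~p), 0
3. ~<>~(~p -> <>~p), 0
4. ~p, 0
5. ~<>~p, 0
6. ~p -> <>~p, 0
7. p, 0
Accessibility: 0R0
Branch closes: p and ~p both at 0.
All branches of the negation close; one closing branch shown above.

Yes, valid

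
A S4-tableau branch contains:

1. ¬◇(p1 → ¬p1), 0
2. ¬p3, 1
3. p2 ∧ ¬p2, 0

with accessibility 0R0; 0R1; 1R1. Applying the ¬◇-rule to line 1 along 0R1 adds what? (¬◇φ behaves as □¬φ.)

¬(p1 → ¬p1), 1

¬◇φ behaves as □¬φ: propagate the negated body to each accessible world.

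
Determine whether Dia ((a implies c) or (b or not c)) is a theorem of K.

Not valid

Tableau for the negation not Dia ((a implies c) or (b or not c)):
1. not Dia ((a implies c) or (b or not c)), u
The negation has an open branch (countermodel exists).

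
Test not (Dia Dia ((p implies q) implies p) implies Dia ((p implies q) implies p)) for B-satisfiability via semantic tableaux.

1. not (Dia Dia ((p implies q) implies p) implies Dia ((p implies q) implies p)), 0
2. Dia Dia ((p implies q) implies p), 0   [neg-implies-rule on 1]
3. not Dia ((p implies q) implies p), 0   [neg-implies-rule on 1]
4. not ((p implies q) implies p), 0   [neg-Dia-rule on 3 via 0R0]
5. p implies q, 0   [neg-implies-rule on 4]
6. not p, 0   [neg-implies-rule on 4]
7. q, 0   [implies-rule on 5 (branches; this branch)]
8. Dia ((p implies q) implies p), 1   [Dia-rule on 2: fresh world 1, 0R1]
9. not ((p implies q) implies p), 1   [neg-Dia-rule on 3 via 0R1]
10. p implies q, 1   [neg-implies-rule on 9]
11. not p, 1   [neg-implies-rule on 9]
12. q, 1   [implies-rule on 10 (branches; this branch)]
13. (p implies q) implies p, 2   [Dia-rule on 8: fresh world 2, 1R2]
14. p, 2   [implies-rule on 13 (branches; this branch)]
Accessibility: 0R0, 0R1, 1R0, 1R1, 1R2, 2R1, 2R2

Satisfiable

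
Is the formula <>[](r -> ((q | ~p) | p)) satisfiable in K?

1. <>[](r -> ((q | ~p) | p)), 0
2. [](r -> ((q | ~p) | p)), 1
Accessibility: 0R1

Satisfiable (open branch found)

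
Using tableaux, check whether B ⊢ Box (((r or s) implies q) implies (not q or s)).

No, not valid

Tableau for the negation not Box (((r or s) implies q) implies (not q or s)):
1. not Box (((r or s) implies q) implies (not q or s)), w0
2. not (((r or s) implies q) implies (not q or s)), w1
3. (r or s) implies q, w1
4. not (not q or s), w1
5. q, w1
6. not s, w1
Accessibility: w0Rw0, w0Rw1, w1Rw0, w1Rw1
The negation has an open branch (countermodel exists).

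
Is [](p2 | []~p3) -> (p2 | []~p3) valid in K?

No, not valid

Tableau for the negation ~([](p2 | []~p3) -> (p2 | []~p3)):
1. ~([](p2 | []~p3) -> (p2 | []~p3)), u
2. [](p2 | []~p3), u   [~->-rule on 1]
3. ~(p2 | []~p3), u   [~->-rule on 1]
4. ~p2, u   [~|-rule on 3]
5. ~[]~p3, u   [~|-rule on 3]
6. p3, v   [~[]-rule on 5: fresh world v, uRv]
7. p2 | []~p3, v   [[]-rule on 2 via uRv]
8. []~p3, v   [|-rule on 7 (branches; this branch)]
Accessibility: uRv
The negation has an open branch (countermodel exists).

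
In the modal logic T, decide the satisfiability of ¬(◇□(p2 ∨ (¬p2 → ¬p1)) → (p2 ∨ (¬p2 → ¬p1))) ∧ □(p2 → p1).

Yes, satisfiable

1. ¬(◇□(p2 ∨ (¬p2 → ¬p1)) → (p2 ∨ (¬p2 → ¬p1))) ∧ □(p2 → p1), 0
2. ¬(◇□(p2 ∨ (¬p2 → ¬p1)) → (p2 ∨ (¬p2 → ¬p1))), 0
3. □(p2 → p1), 0
4. ◇□(p2 ∨ (¬p2 → ¬p1)), 0
5. ¬(p2 ∨ (¬p2 → ¬p1)), 0
6. ¬p2, 0
7. ¬(¬p2 → ¬p1), 0
8. p1, 0
9. p2 → p1, 0
10. □(p2 ∨ (¬p2 → ¬p1)), 1
11. p2 → p1, 1
12. p2 ∨ (¬p2 → ¬p1), 1
13. p1, 1
14. ¬p2 → ¬p1, 1
15. p2, 1
Accessibility: 0R0, 0R1, 1R1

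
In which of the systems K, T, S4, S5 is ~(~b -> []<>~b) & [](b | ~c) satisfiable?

S5-tableau for the formula:
1. ~(~b -> []<>~b) & [](b | ~c), 0
2. ~(~b -> []<>~b), 0
3. [](b | ~c), 0
4. ~b, 0
5. ~[]<>~b, 0
6. b | ~c, 0
7. ~c, 0
8. ~<>~b, 1
9. b | ~c, 1
10. b, 0
Accessibility: 0R0, 0R1, 1R0, 1R1
Branch closes: b and ~b both at 0.
Every branch closes (one shown): unsatisfiable in S5.
S4-tableau for the formula:
1. ~(~b -> []<>~b) & [](b | ~c), 0
2. ~(~b -> []<>~b), 0
3. [](b | ~c), 0
4. ~b, 0
5. ~[]<>~b, 0
6. b | ~c, 0
7. ~c, 0
8. ~<>~b, 1
9. b | ~c, 1
10. b, 1
11. ~c, 1
Accessibility: 0R0, 0R1, 1R1
Complete open branch: satisfiable in S4, hence also in K, T (this S4-model is also a K-model and a T-model).

K, T, S4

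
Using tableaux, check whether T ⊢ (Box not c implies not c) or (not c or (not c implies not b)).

Valid

Tableau for the negation not ((Box not c implies not c) or (not c or (not c implies not b))):
1. not ((Box not c implies not c) or (not c or (not c implies not b))), 0
2. not (Box not c implies not c), 0   [neg-or-rule on 1]
3. not (not c or (not c implies not b)), 0   [neg-or-rule on 1]
4. Box not c, 0   [neg-implies-rule on 2]
5. c, 0   [neg-implies-rule on 2]
6. not (not c implies not b), 0   [neg-or-rule on 3]
7. not c, 0   [neg-implies-rule on 6]
8. b, 0   [neg-implies-rule on 6]
Accessibility: 0R0
Branch closes: c and not c both at 0.
All branches of the negation close; one closing branch shown above.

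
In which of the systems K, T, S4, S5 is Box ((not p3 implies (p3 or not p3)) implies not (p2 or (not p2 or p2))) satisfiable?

K

K-tableau for the formula:
1. Box ((not p3 implies (p3 or not p3)) implies not (p2 or (not p2 or p2))), w0
Complete open branch: satisfiable in K.
T-tableau for the formula:
1. Box ((not p3 implies (p3 or not p3)) implies not (p2 or (not p2 or p2))), w0
2. (not p3 implies (p3 or not p3)) implies not (p2 or (not p2 or p2)), w0
3. not (p2 or (not p2 or p2)), w0
4. not p2, w0
5. not (not p2 or p2), w0
6. p2, w0
Accessibility: w0Rw0
Branch closes: p2 and not p2 both at w0.
Every branch closes (one shown): unsatisfiable in T, hence also in S4, S5 (every S4/S5-frame is a T-frame).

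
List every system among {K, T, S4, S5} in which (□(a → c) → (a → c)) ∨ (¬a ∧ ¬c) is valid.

K-tableau for the negation ¬((□(a → c) → (a → c)) ∨ (¬a ∧ ¬c)):
1. ¬((□(a → c) → (a → c)) ∨ (¬a ∧ ¬c)), 0
2. ¬(□(a → c) → (a → c)), 0   [¬∨-rule on 1]
3. ¬(¬a ∧ ¬c), 0   [¬∨-rule on 1]
4. □(a → c), 0   [¬→-rule on 2]
5. ¬(a → c), 0   [¬→-rule on 2]
6. a, 0   [¬→-rule on 5]
7. ¬c, 0   [¬→-rule on 5]
Complete open branch: countermodel on a K-frame, so not valid in K.
T-tableau for the negation ¬((□(a → c) → (a → c)) ∨ (¬a ∧ ¬c)):
1. ¬((□(a → c) → (a → c)) ∨ (¬a ∧ ¬c)), 0
2. ¬(□(a → c) → (a → c)), 0   [¬∨-rule on 1]
3. ¬(¬a ∧ ¬c), 0   [¬∨-rule on 1]
4. □(a → c), 0   [¬→-rule on 2]
5. ¬(a → c), 0   [¬→-rule on 2]
6. a, 0   [¬→-rule on 5]
7. ¬c, 0   [¬→-rule on 5]
8. a → c, 0   [□-rule on 4 via 0R0]
9. c, 0   [→-rule on 8 (branches; this branch)]
Accessibility: 0R0
Branch closes: c and ¬c both at 0.
Every branch closes (one shown): valid in T, hence also in S4, S5 (every theorem of T is a theorem of S4 and S5).

T, S4, S5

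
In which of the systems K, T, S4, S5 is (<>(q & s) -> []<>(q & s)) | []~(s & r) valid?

S4-tableau for the negation ~((<>(q & s) -> []<>(q & s)) | []~(s & r)):
1. ~((<>(q & s) -> []<>(q & s)) | []~(s & r)), 0
2. ~(<>(q & s) -> []<>(q & s)), 0   [~|-rule on 1]
3. ~[]~(s & r), 0   [~|-rule on 1]
4. <>(q & s), 0   [~->-rule on 2]
5. ~[]<>(q & s), 0   [~->-rule on 2]
6. s & r, 1   [~[]-rule on 3: fresh world 1, 0R1]
7. s, 1   [&-rule on 6]
8. r, 1   [&-rule on 6]
9. q & s, 2   [<>-rule on 4: fresh world 2, 0R2]
10. q, 2   [&-rule on 9]
11. s, 2   [&-rule on 9]
12. ~<>(q & s), 3   [~[]-rule on 5: fresh world 3, 0R3]
13. ~(q & s), 3   [~<>-rule on 12 via 3R3]
14. ~s, 3   [~&-rule on 13 (branches; this branch)]
Accessibility: 0R0, 0R1, 0R2, 0R3, 1R1, 2R2, 3R3
Complete open branch: countermodel on an S4-frame, so not valid in S4, nor in K, T (the same frame is also a K-frame and a T-frame).
S5-tableau for the negation ~((<>(q & s) -> []<>(q & s)) | []~(s & r)):
1. ~((<>(q & s) -> []<>(q & s)) | []~(s & r)), 0
2. ~(<>(q & s) -> []<>(q & s)), 0   [~|-rule on 1]
3. ~[]~(s & r), 0   [~|-rule on 1]
4. <>(q & s), 0   [~->-rule on 2]
5. ~[]<>(q & s), 0   [~->-rule on 2]
6. s & r, 1   [~[]-rule on 3: fresh world 1, 0R1]
7. s, 1   [&-rule on 6]
8. r, 1   [&-rule on 6]
9. q & s, 2   [<>-rule on 4: fresh world 2, 0R2]
10. q, 2   [&-rule on 9]
11. s, 2   [&-rule on 9]
12. ~<>(q & s), 3   [~[]-rule on 5: fresh world 3, 0R3]
13. ~(q & s), 0   [~<>-rule on 12 via 3R0]
14. ~(q & s), 1   [~<>-rule on 12 via 3R1]
15. ~(q & s), 2   [~<>-rule on 12 via 3R2]
16. ~(q & s), 3   [~<>-rule on 12 via 3R3]
17. ~s, 0   [~&-rule on 13 (branches; this branch)]
18. ~q, 1   [~&-rule on 14 (branches; this branch)]
19. ~s, 2   [~&-rule on 15 (branches; this branch)]
Accessibility: 0R0, 0R1, 0R2, 0R3, 1R0, 1R1, 1R2, 1R3, 2R0, 2R1, 2R2, 2R3, 3R0, 3R1, 3R2, 3R3
Branch closes: s and ~s both at 2.
Every branch closes (one shown): valid in S5.

S5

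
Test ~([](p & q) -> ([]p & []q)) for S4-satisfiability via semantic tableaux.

1. ~([](p & q) -> ([]p & []q)), u
2. [](p & q), u
3. ~([]p & []q), u
4. p & q, u
5. p, u
6. q, u
7. ~[]q, u
8. ~q, v
9. p & q, v
10. p, v
11. q, v
Accessibility: uRu, uRv, vRv
Branch closes: q and ~q both at v.
All branches of the tableau close; one closing branch shown above.

Unsatisfiable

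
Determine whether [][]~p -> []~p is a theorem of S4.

Tableau for the negation ~([][]~p -> []~p):
1. ~([][]~p -> []~p), 0
2. [][]~p, 0
3. ~[]~p, 0
4. []~p, 0
5. ~p, 0
6. p, 1
7. []~p, 1
8. ~p, 1
Accessibility: 0R0, 0R1, 1R1
Branch closes: p and ~p both at 1.
All branches of the negation close; one closing branch shown above.

Valid in S4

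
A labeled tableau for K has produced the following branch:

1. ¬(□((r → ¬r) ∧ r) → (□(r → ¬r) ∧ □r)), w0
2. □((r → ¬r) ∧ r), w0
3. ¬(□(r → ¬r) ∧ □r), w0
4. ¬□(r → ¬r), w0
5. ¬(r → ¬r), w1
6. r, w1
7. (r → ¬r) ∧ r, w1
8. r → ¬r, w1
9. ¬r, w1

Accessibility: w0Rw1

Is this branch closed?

Closed

Both r and ¬r appear at w1.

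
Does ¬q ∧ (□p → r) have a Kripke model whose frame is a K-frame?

1. ¬q ∧ (□p → r), 0
2. ¬q, 0   [∧-rule on 1]
3. □p → r, 0   [∧-rule on 1]
4. r, 0   [→-rule on 3 (branches; this branch)]

Satisfiable (open branch found)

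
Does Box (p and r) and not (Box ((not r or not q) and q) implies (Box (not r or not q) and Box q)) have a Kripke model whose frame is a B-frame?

1. Box (p and r) and not (Box ((not r or not q) and q) implies (Box (not r or not q) and Box q)), u
2. Box (p and r), u
3. not (Box ((not r or not q) and q) implies (Box (not r or not q) and Box q)), u
4. Box ((not r or not q) and q), u
5. not (Box (not r or not q) and Box q), u
6. p and r, u
7. p, u
8. r, u
9. (not r or not q) and q, u
10. not r or not q, u
11. q, u
12. not Box q, u
13. not q, u
Accessibility: uRu
Branch closes: q and not q both at u.
All branches of the tableau close; one closing branch shown above.

No, unsatisfiable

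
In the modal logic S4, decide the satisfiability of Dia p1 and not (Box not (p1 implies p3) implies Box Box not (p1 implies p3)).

Unsatisfiable

1. Dia p1 and not (Box not (p1 implies p3) implies Box Box not (p1 implies p3)), w0
2. Dia p1, w0
3. not (Box not (p1 implies p3) implies Box Box not (p1 implies p3)), w0
4. Box not (p1 implies p3), w0
5. not Box Box not (p1 implies p3), w0
6. not (p1 implies p3), w0
7. p1, w0
8. not p3, w0
9. p1, w1
10. not (p1 implies p3), w1
11. not p3, w1
12. not Box not (p1 implies p3), w2
13. not (p1 implies p3), w2
14. p1, w2
15. not p3, w2
16. p1 implies p3, w3
17. not (p1 implies p3), w3
18. p1, w3
19. not p3, w3
20. p3, w3
Accessibility: w0Rw0, w0Rw1, w0Rw2, w0Rw3, w1Rw1, w2Rw2, w2Rw3, w3Rw3
Branch closes: p3 and not p3 both at w3.
All branches of the tableau close; one closing branch shown above.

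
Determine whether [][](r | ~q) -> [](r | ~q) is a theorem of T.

Tableau for the negation ~([][](r | ~q) -> [](r | ~q)):
1. ~([][](r | ~q) -> [](r | ~q)), u
2. [][](r | ~q), u   [~->-rule on 1]
3. ~[](r | ~q), u   [~->-rule on 1]
4. [](r | ~q), u   [[]-rule on 2 via uRu]
5. r | ~q, u   [[]-rule on 4 via uRu]
6. ~q, u   [|-rule on 5 (branches; this branch)]
7. ~(r | ~q), v   [~[]-rule on 3: fresh world v, uRv]
8. ~r, v   [~|-rule on 7]
9. q, v   [~|-rule on 7]
10. [](r | ~q), v   [[]-rule on 2 via uRv]
11. r | ~q, v   [[]-rule on 4 via uRv]
12. ~q, v   [|-rule on 11 (branches; this branch)]
Accessibility: uRu, uRv, vRv
Branch closes: q and ~q both at v.
All branches of the negation close; one closing branch shown above.

Valid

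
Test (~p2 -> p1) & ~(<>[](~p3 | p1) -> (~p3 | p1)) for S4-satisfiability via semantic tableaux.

1. (~p2 -> p1) & ~(<>[](~p3 | p1) -> (~p3 | p1)), u
2. ~p2 -> p1, u
3. ~(<>[](~p3 | p1) -> (~p3 | p1)), u
4. <>[](~p3 | p1), u
5. ~(~p3 | p1), u
6. p3, u
7. ~p1, u
8. p2, u
9. [](~p3 | p1), v
10. ~p3 | p1, v
11. p1, v
Accessibility: uRu, uRv, vRv

Satisfiable (open branch found)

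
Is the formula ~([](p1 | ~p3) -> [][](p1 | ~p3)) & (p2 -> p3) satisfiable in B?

1. ~([](p1 | ~p3) -> [][](p1 | ~p3)) & (p2 -> p3), w0
2. ~([](p1 | ~p3) -> [][](p1 | ~p3)), w0   [&-rule on 1]
3. p2 -> p3, w0   [&-rule on 1]
4. [](p1 | ~p3), w0   [~->-rule on 2]
5. ~[][](p1 | ~p3), w0   [~->-rule on 2]
6. p1 | ~p3, w0   [[]-rule on 4 via w0Rw0]
7. p3, w0   [->-rule on 3 (branches; this branch)]
8. p1, w0   [|-rule on 6 (branches; this branch)]
9. ~[](p1 | ~p3), w1   [~[]-rule on 5: fresh world w1, w0Rw1]
10. p1 | ~p3, w1   [[]-rule on 4 via w0Rw1]
11. ~p3, w1   [|-rule on 10 (branches; this branch)]
12. ~(p1 | ~p3), w2   [~[]-rule on 9: fresh world w2, w1Rw2]
13. ~p1, w2   [~|-rule on 12]
14. p3, w2   [~|-rule on 12]
Accessibility: w0Rw0, w0Rw1, w1Rw0, w1Rw1, w1Rw2, w2Rw1, w2Rw2

Satisfiable (open branch found)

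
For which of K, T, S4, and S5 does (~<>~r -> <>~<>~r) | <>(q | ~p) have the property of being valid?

T, S4, S5

K-tableau for the negation ~((~<>~r -> <>~<>~r) | <>(q | ~p)):
1. ~((~<>~r -> <>~<>~r) | <>(q | ~p)), w0
2. ~(~<>~r -> <>~<>~r), w0
3. ~<>(q | ~p), w0
4. ~<>~r, w0
5. ~<>~<>~r, w0
Complete open branch: countermodel on a K-frame, so not valid in K.
T-tableau for the negation ~((~<>~r -> <>~<>~r) | <>(q | ~p)):
1. ~((~<>~r -> <>~<>~r) | <>(q | ~p)), w0
2. ~(~<>~r -> <>~<>~r), w0
3. ~<>(q | ~p), w0
4. ~<>~r, w0
5. ~<>~<>~r, w0
6. ~(q | ~p), w0
7. ~q, w0
8. p, w0
9. r, w0
10. <>~r, w0
11. ~r, w1
12. ~(q | ~p), w1
13. ~q, w1
14. p, w1
15. r, w1
Accessibility: w0Rw0, w0Rw1, w1Rw1
Branch closes: r and ~r both at w1.
Every branch closes (one shown): valid in T, hence also in S4, S5 (every theorem of T is a theorem of S4 and S5).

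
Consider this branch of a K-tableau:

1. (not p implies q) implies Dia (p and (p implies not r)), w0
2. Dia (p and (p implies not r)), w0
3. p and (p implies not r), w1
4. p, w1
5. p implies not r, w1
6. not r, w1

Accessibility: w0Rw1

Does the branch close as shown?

No, open

No atom appears with both signs at the same world.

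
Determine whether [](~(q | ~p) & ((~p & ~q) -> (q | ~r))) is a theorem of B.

Invalid (countermodel exists)

Tableau for the negation ~[](~(q | ~p) & ((~p & ~q) -> (q | ~r))):
1. ~[](~(q | ~p) & ((~p & ~q) -> (q | ~r))), 0
2. ~(~(q | ~p) & ((~p & ~q) -> (q | ~r))), 1
3. ~((~p & ~q) -> (q | ~r)), 1
4. ~p & ~q, 1
5. ~(q | ~r), 1
6. ~p, 1
7. ~q, 1
8. r, 1
Accessibility: 0R0, 0R1, 1R0, 1R1
The negation has an open branch (countermodel exists).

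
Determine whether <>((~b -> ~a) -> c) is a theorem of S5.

No, not valid

Tableau for the negation ~<>((~b -> ~a) -> c):
1. ~<>((~b -> ~a) -> c), u
2. ~((~b -> ~a) -> c), u
3. ~b -> ~a, u
4. ~c, u
5. ~a, u
Accessibility: uRu
The negation has an open branch (countermodel exists).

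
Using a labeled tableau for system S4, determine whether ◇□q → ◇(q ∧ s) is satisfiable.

Satisfiable (open branch found)

1. ◇□q → ◇(q ∧ s), u
2. ◇(q ∧ s), u   [→-rule on 1 (branches; this branch)]
3. q ∧ s, v   [◇-rule on 2: fresh world v, uRv]
4. q, v   [∧-rule on 3]
5. s, v   [∧-rule on 3]
Accessibility: uRu, uRv, vRv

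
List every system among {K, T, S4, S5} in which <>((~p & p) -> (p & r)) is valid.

T-tableau for the negation ~<>((~p & p) -> (p & r)):
1. ~<>((~p & p) -> (p & r)), 0
2. ~((~p & p) -> (p & r)), 0   [~<>-rule on 1 via 0R0]
3. ~p & p, 0   [~->-rule on 2]
4. ~(p & r), 0   [~->-rule on 2]
5. ~p, 0   [&-rule on 3]
6. p, 0   [&-rule on 3]
Accessibility: 0R0
Branch closes: p and ~p both at 0.
Every branch closes (one shown): valid in T, hence also in S4, S5 (every theorem of T is a theorem of S4 and S5).
K-tableau for the negation ~<>((~p & p) -> (p & r)):
1. ~<>((~p & p) -> (p & r)), 0
Complete open branch: countermodel on a K-frame, so not valid in K.

T, S4, S5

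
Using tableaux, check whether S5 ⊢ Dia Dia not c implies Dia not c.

Valid

Tableau for the negation not (Dia Dia not c implies Dia not c):
1. not (Dia Dia not c implies Dia not c), 0
2. Dia Dia not c, 0
3. not Dia not c, 0
4. c, 0
5. Dia not c, 1
6. c, 1
7. not c, 2
8. c, 2
Accessibility: 0R0, 0R1, 0R2, 1R0, 1R1, 1R2, 2R0, 2R1, 2R2
Branch closes: c and not c both at 2.
All branches of the negation close; one closing branch shown above.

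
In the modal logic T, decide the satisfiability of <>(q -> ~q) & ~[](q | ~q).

Unsatisfiable (every branch closes)

1. <>(q -> ~q) & ~[](q | ~q), u
2. <>(q -> ~q), u
3. ~[](q | ~q), u
4. q -> ~q, v
5. ~q, v
6. ~(q | ~q), w
7. ~q, w
8. q, w
Accessibility: uRu, uRv, uRw, vRv, wRw
Branch closes: q and ~q both at w.
All branches of the tableau close; one closing branch shown above.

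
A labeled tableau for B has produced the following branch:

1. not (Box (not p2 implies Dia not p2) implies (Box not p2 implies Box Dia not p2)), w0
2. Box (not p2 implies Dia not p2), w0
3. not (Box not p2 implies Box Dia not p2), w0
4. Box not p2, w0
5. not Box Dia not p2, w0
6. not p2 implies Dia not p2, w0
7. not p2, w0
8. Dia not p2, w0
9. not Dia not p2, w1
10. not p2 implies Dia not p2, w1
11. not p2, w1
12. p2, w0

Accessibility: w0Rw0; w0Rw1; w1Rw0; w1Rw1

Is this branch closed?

Closed

Both p2 and not p2 appear at w0.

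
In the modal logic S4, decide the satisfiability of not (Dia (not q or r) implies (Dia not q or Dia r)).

No, unsatisfiable

1. not (Dia (not q or r) implies (Dia not q or Dia r)), u
2. Dia (not q or r), u   [neg-implies-rule on 1]
3. not (Dia not q or Dia r), u   [neg-implies-rule on 1]
4. not Dia not q, u   [neg-or-rule on 3]
5. not Dia r, u   [neg-or-rule on 3]
6. q, u   [neg-Dia-rule on 4 via uRu]
7. not r, u   [neg-Dia-rule on 5 via uRu]
8. not q or r, v   [Dia-rule on 2: fresh world v, uRv]
9. q, v   [neg-Dia-rule on 4 via uRv]
10. not r, v   [neg-Dia-rule on 5 via uRv]
11. r, v   [or-rule on 8 (branches; this branch)]
Accessibility: uRu, uRv, vRv
Branch closes: r and not r both at v.
(One branch shown.) All branches close.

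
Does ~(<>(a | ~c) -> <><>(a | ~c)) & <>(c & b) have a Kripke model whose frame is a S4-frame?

Unsatisfiable

1. ~(<>(a | ~c) -> <><>(a | ~c)) & <>(c & b), w0
2. ~(<>(a | ~c) -> <><>(a | ~c)), w0
3. <>(c & b), w0
4. <>(a | ~c), w0
5. ~<><>(a | ~c), w0
6. ~<>(a | ~c), w0
7. ~(a | ~c), w0
8. ~a, w0
9. c, w0
10. c & b, w1
11. c, w1
12. b, w1
13. ~<>(a | ~c), w1
14. ~(a | ~c), w1
15. ~a, w1
16. a | ~c, w2
17. ~<>(a | ~c), w2
18. ~(a | ~c), w2
19. ~a, w2
20. c, w2
21. ~c, w2
Accessibility: w0Rw0, w0Rw1, w0Rw2, w1Rw1, w2Rw2
Branch closes: c and ~c both at w2.
(One branch shown.) All branches close.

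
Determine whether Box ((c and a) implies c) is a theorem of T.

Yes, valid

Tableau for the negation not Box ((c and a) implies c):
1. not Box ((c and a) implies c), w0
2. not ((c and a) implies c), w1   [neg-Box-rule on 1: fresh world w1, w0Rw1]
3. c and a, w1   [neg-implies-rule on 2]
4. not c, w1   [neg-implies-rule on 2]
5. c, w1   [and-rule on 3]
6. a, w1   [and-rule on 3]
Accessibility: w0Rw0, w0Rw1, w1Rw1
Branch closes: c and not c both at w1.
All branches of the negation close; one closing branch shown above.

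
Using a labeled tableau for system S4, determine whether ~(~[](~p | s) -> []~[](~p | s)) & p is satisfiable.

Yes, satisfiable

1. ~(~[](~p | s) -> []~[](~p | s)) & p, u
2. ~(~[](~p | s) -> []~[](~p | s)), u   [&-rule on 1]
3. p, u   [&-rule on 1]
4. ~[](~p | s), u   [~->-rule on 2]
5. ~[]~[](~p | s), u   [~->-rule on 2]
6. ~(~p | s), v   [~[]-rule on 4: fresh world v, uRv]
7. p, v   [~|-rule on 6]
8. ~s, v   [~|-rule on 6]
9. [](~p | s), w   [~[]-rule on 5: fresh world w, uRw]
10. ~p | s, w   [[]-rule on 9 via wRw]
11. s, w   [|-rule on 10 (branches; this branch)]
Accessibility: uRu, uRv, uRw, vRv, wRw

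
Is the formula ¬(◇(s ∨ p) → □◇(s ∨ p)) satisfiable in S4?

1. ¬(◇(s ∨ p) → □◇(s ∨ p)), 0
2. ◇(s ∨ p), 0   [¬→-rule on 1]
3. ¬□◇(s ∨ p), 0   [¬→-rule on 1]
4. s ∨ p, 1   [◇-rule on 2: fresh world 1, 0R1]
5. p, 1   [∨-rule on 4 (branches; this branch)]
6. ¬◇(s ∨ p), 2   [¬□-rule on 3: fresh world 2, 0R2]
7. ¬(s ∨ p), 2   [¬◇-rule on 6 via 2R2]
8. ¬s, 2   [¬∨-rule on 7]
9. ¬p, 2   [¬∨-rule on 7]
Accessibility: 0R0, 0R1, 0R2, 1R1, 2R2

Satisfiable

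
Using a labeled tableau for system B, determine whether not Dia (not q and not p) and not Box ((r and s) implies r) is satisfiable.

No, unsatisfiable

1. not Dia (not q and not p) and not Box ((r and s) implies r), u
2. not Dia (not q and not p), u
3. not Box ((r and s) implies r), u
4. not (not q and not p), u
5. p, u
6. not ((r and s) implies r), v
7. r and s, v
8. not r, v
9. r, v
10. s, v
Accessibility: uRu, uRv, vRu, vRv
Branch closes: r and not r both at v.
(One branch shown.) All branches close.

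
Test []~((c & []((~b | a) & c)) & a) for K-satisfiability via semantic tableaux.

Satisfiable

1. []~((c & []((~b | a) & c)) & a), 0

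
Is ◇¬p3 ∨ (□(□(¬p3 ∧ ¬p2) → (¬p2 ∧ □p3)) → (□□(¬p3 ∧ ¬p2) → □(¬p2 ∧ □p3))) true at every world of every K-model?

Tableau for the negation ¬(◇¬p3 ∨ (□(□(¬p3 ∧ ¬p2) → (¬p2 ∧ □p3)) → (□□(¬p3 ∧ ¬p2) → □(¬p2 ∧ □p3)))):
1. ¬(◇¬p3 ∨ (□(□(¬p3 ∧ ¬p2) → (¬p2 ∧ □p3)) → (□□(¬p3 ∧ ¬p2) → □(¬p2 ∧ □p3)))), w0
2. ¬◇¬p3, w0   [¬∨-rule on 1]
3. ¬(□(□(¬p3 ∧ ¬p2) → (¬p2 ∧ □p3)) → (□□(¬p3 ∧ ¬p2) → □(¬p2 ∧ □p3))), w0   [¬∨-rule on 1]
4. □(□(¬p3 ∧ ¬p2) → (¬p2 ∧ □p3)), w0   [¬→-rule on 3]
5. ¬(□□(¬p3 ∧ ¬p2) → □(¬p2 ∧ □p3)), w0   [¬→-rule on 3]
6. □□(¬p3 ∧ ¬p2), w0   [¬→-rule on 5]
7. ¬□(¬p2 ∧ □p3), w0   [¬→-rule on 5]
8. ¬(¬p2 ∧ □p3), w1   [¬□-rule on 7: fresh world w1, w0Rw1]
9. p3, w1   [¬◇-rule on 2 via w0Rw1]
10. □(¬p3 ∧ ¬p2) → (¬p2 ∧ □p3), w1   [□-rule on 4 via w0Rw1]
11. □(¬p3 ∧ ¬p2), w1   [□-rule on 6 via w0Rw1]
12. ¬□p3, w1   [¬∧-rule on 8 (branches; this branch)]
13. ¬□(¬p3 ∧ ¬p2), w1   [→-rule on 10 (branches; this branch)]
14. ¬p3, w2   [¬□-rule on 12: fresh world w2, w1Rw2]
15. ¬p3 ∧ ¬p2, w2   [□-rule on 11 via w1Rw2]
16. ¬p2, w2   [∧-rule on 15]
17. ¬(¬p3 ∧ ¬p2), w3   [¬□-rule on 13: fresh world w3, w1Rw3]
18. ¬p3 ∧ ¬p2, w3   [□-rule on 11 via w1Rw3]
19. ¬p3, w3   [∧-rule on 18]
20. ¬p2, w3   [∧-rule on 18]
21. p2, w3   [¬∧-rule on 17 (branches; this branch)]
Accessibility: w0Rw1, w1Rw2, w1Rw3
Branch closes: p2 and ¬p2 both at w3.
Every branch of the negation's tableau closes; the branch above is one of them.

Valid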